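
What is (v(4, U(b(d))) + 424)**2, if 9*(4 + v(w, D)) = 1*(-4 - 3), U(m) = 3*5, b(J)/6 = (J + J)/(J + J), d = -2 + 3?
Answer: 14235529/81 ≈ 1.7575e+5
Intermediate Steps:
d = 1
b(J) = 6 (b(J) = 6*((J + J)/(J + J)) = 6*((2*J)/((2*J))) = 6*((2*J)*(1/(2*J))) = 6*1 = 6)
U(m) = 15
v(w, D) = -43/9 (v(w, D) = -4 + (1*(-4 - 3))/9 = -4 + (1*(-7))/9 = -4 + (1/9)*(-7) = -4 - 7/9 = -43/9)
(v(4, U(b(d))) + 424)**2 = (-43/9 + 424)**2 = (3773/9)**2 = 14235529/81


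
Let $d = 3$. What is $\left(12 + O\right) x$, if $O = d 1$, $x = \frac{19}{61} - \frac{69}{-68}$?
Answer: $\frac{82515}{4148} \approx 19.893$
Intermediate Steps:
$x = \frac{5501}{4148}$ ($x = 19 \cdot \frac{1}{61} - - \frac{69}{68} = \frac{19}{61} + \frac{69}{68} = \frac{5501}{4148} \approx 1.3262$)
$O = 3$ ($O = 3 \cdot 1 = 3$)
$\left(12 + O\right) x = \left(12 + 3\right) \frac{5501}{4148} = 15 \cdot \frac{5501}{4148} = \frac{82515}{4148}$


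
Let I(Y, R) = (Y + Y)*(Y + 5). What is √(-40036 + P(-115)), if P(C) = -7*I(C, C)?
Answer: 4*I*√13571 ≈ 465.98*I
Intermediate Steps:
I(Y, R) = 2*Y*(5 + Y) (I(Y, R) = (2*Y)*(5 + Y) = 2*Y*(5 + Y))
P(C) = -14*C*(5 + C)
√(-40036 + P(-115)) = √(-40036 - 14*(-115)*(5 - 115)) = √(-40036 - 14*(-115)*(-110)) = √(-40036 - 177100) = √(-217136) = 4*I*√13571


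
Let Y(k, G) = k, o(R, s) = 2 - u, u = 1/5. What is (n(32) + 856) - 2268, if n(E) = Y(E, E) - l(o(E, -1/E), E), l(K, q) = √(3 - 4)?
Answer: -1380 - I ≈ -1380.0 - 1.0*I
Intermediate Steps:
u = ⅕ (u = 1*(⅕) = ⅕ ≈ 0.20000)
o(R, s) = 9/5 (o(R, s) = 2 - 1*⅕ = 2 - ⅕ = 9/5)
l(K, q) = I (l(K, q) = √(-1) = I)
n(E) = E - I
(n(32) + 856) - 2268 = ((32 - I) + 856) - 2268 = (888 - I) - 2268 = -1380 - I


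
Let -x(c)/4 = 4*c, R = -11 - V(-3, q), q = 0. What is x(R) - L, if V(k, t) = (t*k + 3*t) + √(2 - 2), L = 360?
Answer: -184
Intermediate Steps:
V(k, t) = 3*t + k*t (V(k, t) = (k*t + 3*t) + √0 = (3*t + k*t) + 0 = 3*t + k*t)
R = -11 (R = -11 - 0*(3 - 3) = -11 - 0*0 = -11 - 1*0 = -11 + 0 = -11)
x(c) = -16*c
x(R) - L = -16*(-11) - 1*360 = 176 - 360 = -184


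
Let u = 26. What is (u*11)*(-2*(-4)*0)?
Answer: 0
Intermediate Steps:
(u*11)*(-2*(-4)*0) = (26*11)*(-2*(-4)*0) = 286*(8*0) = 286*0 = 0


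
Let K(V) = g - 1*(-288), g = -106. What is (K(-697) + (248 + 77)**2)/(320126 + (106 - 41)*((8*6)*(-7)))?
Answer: 105807/298286 ≈ 0.35472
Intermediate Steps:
K(V) = 182 (K(V) = -106 - 1*(-288) = -106 + 288 = 182)
(K(-697) + (248 + 77)**2)/(320126 + (106 - 41)*((8*6)*(-7))) = (182 + (248 + 77)**2)/(320126 + (106 - 41)*((8*6)*(-7))) = (182 + 325**2)/(320126 + 65*(48*(-7))) = (182 + 105625)/(320126 + 65*(-336)) = 105807/(320126 - 21840) = 105807/298286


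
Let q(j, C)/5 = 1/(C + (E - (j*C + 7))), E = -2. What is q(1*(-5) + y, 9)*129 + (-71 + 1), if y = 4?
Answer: 5/3 ≈ 1.6667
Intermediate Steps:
q(j, C) = 5/(-9 + C - C*j) (q(j, C) = 5/(C + (-2 - (j*C + 7))) = 5/(C + (-2 - (C*j + 7))) = 5/(C + (-2 - (7 + C*j))) = 5/(C + (-2 + (-7 - C*j))) = 5/(C + (-9 - C*j)) = 5/(-9 + C - C*j))
q(1*(-5) + y, 9)*129 + (-71 + 1) = -5/(9 - 1*9 + 9*(1*(-5) + 4))*129 + (-71 + 1) = -5/(9 - 9 + 9*(-5 + 4))*129 - 70 = -5/(9 - 9 + 9*(-1))*129 - 70 = -5/(9 - 9 - 9)*129 - 70 = -5/(-9)*129 - 70 = -5*(-1/9)*129 - 70 = (5/9)*129 - 70 = 215/3 - 70 = 5/3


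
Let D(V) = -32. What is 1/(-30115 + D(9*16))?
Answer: -1/30147 ≈ -3.3171e-5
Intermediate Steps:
1/(-30115 + D(9*16)) = 1/(-30115 - 32) = 1/(-30147) = -1/30147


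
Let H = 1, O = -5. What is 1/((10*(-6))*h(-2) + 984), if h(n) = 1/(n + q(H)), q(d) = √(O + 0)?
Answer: 187/186543 - 5*I*√5/746172 ≈ 0.0010024 - 1.4984e-5*I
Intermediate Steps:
q(d) = I*√5 (q(d) = √(-5 + 0) = √(-5) = I*√5)
h(n) = 1/(n + I*√5)
1/((10*(-6))*h(-2) + 984) = 1/((10*(-6))/(-2 + I*√5) + 984) = 1/(-60/(-2 + I*√5) + 984) = 1/(984 - 60/(-2 + I*√5))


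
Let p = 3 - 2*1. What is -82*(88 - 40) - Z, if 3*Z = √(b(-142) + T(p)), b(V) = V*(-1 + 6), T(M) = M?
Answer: -3936 - I*√709/3 ≈ -3936.0 - 8.8757*I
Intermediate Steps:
p = 1 (p = 3 - 2 = 1)
b(V) = 5*V (b(V) = V*5 = 5*V)
Z = I*√709/3 (Z = √(5*(-142) + 1)/3 = √(-710 + 1)/3 = √(-709)/3 = (I*√709)/3 = I*√709/3 ≈ 8.8757*I)
-82*(88 - 40) - Z = -82*(88 - 40) - I*√709/3 = -82*48 - I*√709/3 = -3936 - I*√709/3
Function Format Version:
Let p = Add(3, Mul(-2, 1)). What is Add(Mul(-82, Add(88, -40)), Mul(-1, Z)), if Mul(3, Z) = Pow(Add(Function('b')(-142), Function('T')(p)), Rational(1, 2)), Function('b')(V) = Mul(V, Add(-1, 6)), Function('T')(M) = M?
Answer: Add(-3936, Mul(Rational(-1, 3), I, Pow(709, Rational(1, 2)))) ≈ Add(-3936.0, Mul(-8.8757, I))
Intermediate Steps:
p = 1 (p = Add(3, -2) = 1)
Function('b')(V) = Mul(5, V) (Function('b')(V) = Mul(V, 5) = Mul(5, V))
Z = Mul(Rational(1, 3), I, Pow(709, Rational(1, 2))) (Z = Mul(Rational(1, 3), Pow(Add(Mul(5, -142), 1), Rational(1, 2))) = Mul(Rational(1, 3), Pow(Add(-710, 1), Rational(1, 2))) = Mul(Rational(1, 3), Pow(-709, Rational(1, 2))) = Mul(Rational(1, 3), Mul(I, Pow(709, Rational(1, 2)))) = Mul(Rational(1, 3), I, Pow(709, Rational(1, 2))) ≈ Mul(8.8757, I))
Add(Mul(-82, Add(88, -40)), Mul(-1, Z)) = Add(Mul(-82, Add(88, -40)), Mul(-1, Mul(Rational(1, 3), I, Pow(709, Rational(1, 2))))) = Add(Mul(-82, 48), Mul(Rational(-1, 3), I, Pow(709, Rational(1, 2)))) = Add(-3936, Mul(Rational(-1, 3), I, Pow(709, Rational(1, 2))))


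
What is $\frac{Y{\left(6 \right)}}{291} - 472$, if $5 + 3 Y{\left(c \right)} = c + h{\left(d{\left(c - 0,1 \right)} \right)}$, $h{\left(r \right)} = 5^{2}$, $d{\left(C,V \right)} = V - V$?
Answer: $- \frac{412030}{873} \approx -471.97$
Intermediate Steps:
$d{\left(C,V \right)} = 0$
$h{\left(r \right)} = 25$
$Y{\left(c \right)} = \frac{20}{3} + \frac{c}{3}$ ($Y{\left(c \right)} = - \frac{5}{3} + \frac{c + 25}{3} = - \frac{5}{3} + \frac{25 + c}{3} = - \frac{5}{3} + \left(\frac{25}{3} + \frac{c}{3}\right) = \frac{20}{3} + \frac{c}{3}$)
$\frac{Y{\left(6 \right)}}{291} - 472 = \frac{\frac{20}{3} + \frac{1}{3} \cdot 6}{291} - 472 = \left(\frac{20}{3} + 2\right) \frac{1}{291} - 472 = \frac{26}{3} \cdot \frac{1}{291} - 472 = \frac{26}{873} - 472 = - \frac{412030}{873}$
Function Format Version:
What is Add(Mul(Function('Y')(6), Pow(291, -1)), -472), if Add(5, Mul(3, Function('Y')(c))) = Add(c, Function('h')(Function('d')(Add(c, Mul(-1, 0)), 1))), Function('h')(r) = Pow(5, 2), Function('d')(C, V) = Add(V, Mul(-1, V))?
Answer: Rational(-412030, 873) ≈ -471.97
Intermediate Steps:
Function('d')(C, V) = 0
Function('h')(r) = 25
Function('Y')(c) = Add(Rational(20, 3), Mul(Rational(1, 3), c)) (Function('Y')(c) = Add(Rational(-5, 3), Mul(Rational(1, 3), Add(c, 25))) = Add(Rational(-5, 3), Mul(Rational(1, 3), Add(25, c))) = Add(Rational(-5, 3), Add(Rational(25, 3), Mul(Rational(1, 3), c))) = Add(Rational(20, 3), Mul(Rational(1, 3), c)))
Add(Mul(Function('Y')(6), Pow(291, -1)), -472) = Add(Mul(Add(Rational(20, 3), Mul(Rational(1, 3), 6)), Pow(291, -1)), -472) = Add(Mul(Add(Rational(20, 3), 2), Rational(1, 291)), -472) = Add(Mul(Rational(26, 3), Rational(1, 291)), -472) = Add(Rational(26, 873), -472) = Rational(-412030, 873)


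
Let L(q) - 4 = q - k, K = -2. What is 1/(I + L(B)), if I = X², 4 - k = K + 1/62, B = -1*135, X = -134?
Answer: 62/1104779 ≈ 5.6120e-5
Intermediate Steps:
B = -135
k = 371/62 (k = 4 - (-2 + 1/62) = 4 - 1*(-123/62) = 4 + 123/62 = 371/62 ≈ 5.9839)
L(q) = -123/62 + q (L(q) = 4 + (q - 1*371/62) = 4 + (q - 371/62) = 4 + (-371/62 + q) = -123/62 + q)
I = 17956 (I = (-134)² = 17956)
1/(I + L(B)) = 1/(17956 + (-123/62 - 135)) = 1/(17956 - 8493/62) = 1/(1104779/62) = 62/1104779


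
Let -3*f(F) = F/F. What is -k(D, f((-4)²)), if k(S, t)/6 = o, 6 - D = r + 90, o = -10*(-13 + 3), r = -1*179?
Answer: -600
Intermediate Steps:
r = -179
o = 100 (o = -10*(-10) = 100)
D = 95 (D = 6 - (-179 + 90) = 6 - 1*(-89) = 6 + 89 = 95)
f(F) = -⅓ (f(F) = -F/(3*F) = -⅓*1 = -⅓)
k(S, t) = 600 (k(S, t) = 6*100 = 600)
-k(D, f((-4)²)) = -1*600 = -600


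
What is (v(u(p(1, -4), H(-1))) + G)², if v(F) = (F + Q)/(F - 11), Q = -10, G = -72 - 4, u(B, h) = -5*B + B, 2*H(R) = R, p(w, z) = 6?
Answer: 6895876/1225 ≈ 5629.3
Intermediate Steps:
H(R) = R/2
u(B, h) = -4*B
G = -76
v(F) = (-10 + F)/(-11 + F) (v(F) = (F - 10)/(F - 11) = (-10 + F)/(-11 + F))
(v(u(p(1, -4), H(-1))) + G)² = ((-10 - 4*6)/(-11 - 4*6) - 76)² = ((-10 - 24)/(-11 - 24) - 76)² = (-34/(-35) - 76)² = (-1/35*(-34) - 76)² = (34/35 - 76)² = (-2626/35)² = 6895876/1225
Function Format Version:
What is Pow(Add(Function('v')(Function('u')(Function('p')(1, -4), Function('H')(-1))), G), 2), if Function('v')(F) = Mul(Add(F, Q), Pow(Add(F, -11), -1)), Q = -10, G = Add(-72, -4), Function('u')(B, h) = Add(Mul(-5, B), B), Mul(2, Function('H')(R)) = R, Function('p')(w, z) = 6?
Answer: Rational(6895876, 1225) ≈ 5629.3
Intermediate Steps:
Function('H')(R) = Mul(Rational(1, 2), R)
Function('u')(B, h) = Mul(-4, B)
G = -76
Function('v')(F) = Mul(Pow(Add(-11, F), -1), Add(-10, F)) (Function('v')(F) = Mul(Add(F, -10), Pow(Add(F, -11), -1)) = Mul(Add(-10, F), Pow(Add(-11, F), -1)) = Mul(Pow(Add(-11, F), -1), Add(-10, F)))
Pow(Add(Function('v')(Function('u')(Function('p')(1, -4), Function('H')(-1))), G), 2) = Pow(Add(Mul(Pow(Add(-11, Mul(-4, 6)), -1), Add(-10, Mul(-4, 6))), -76), 2) = Pow(Add(Mul(Pow(Add(-11, -24), -1), Add(-10, -24)), -76), 2) = Pow(Add(Mul(Pow(-35, -1), -34), -76), 2) = Pow(Add(Mul(Rational(-1, 35), -34), -76), 2) = Pow(Add(Rational(34, 35), -76), 2) = Pow(Rational(-2626, 35), 2) = Rational(6895876, 1225)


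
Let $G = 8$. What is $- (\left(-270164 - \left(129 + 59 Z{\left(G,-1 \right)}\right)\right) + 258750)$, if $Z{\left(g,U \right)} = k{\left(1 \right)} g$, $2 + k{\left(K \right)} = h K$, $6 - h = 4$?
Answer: $11543$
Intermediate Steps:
$h = 2$ ($h = 6 - 4 = 2$)
$k{\left(K \right)} = -2 + 2 K$
$Z{\left(g,U \right)} = 0$ ($Z{\left(g,U \right)} = \left(-2 + 2 \cdot 1\right) g = \left(-2 + 2\right) g = 0 g = 0$)
$- (\left(-270164 - \left(129 + 59 Z{\left(G,-1 \right)}\right)\right) + 258750) = - (\left(-270164 - 129\right) + 258750) = - (-270293 + 258750) = \left(-1\right) \left(-11543\right) = 11543$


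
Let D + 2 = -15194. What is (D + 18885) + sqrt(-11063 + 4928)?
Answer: 3689 + I*sqrt(6135) ≈ 3689.0 + 78.326*I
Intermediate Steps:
D = -15196 (D = -2 - 15194 = -15196)
(D + 18885) + sqrt(-11063 + 4928) = (-15196 + 18885) + sqrt(-11063 + 4928) = 3689 + sqrt(-6135) = 3689 + I*sqrt(6135)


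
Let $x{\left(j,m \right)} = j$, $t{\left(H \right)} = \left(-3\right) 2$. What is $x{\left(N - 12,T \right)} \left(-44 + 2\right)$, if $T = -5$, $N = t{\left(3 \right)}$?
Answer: $756$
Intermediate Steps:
$t{\left(H \right)} = -6$
$N = -6$
$x{\left(N - 12,T \right)} \left(-44 + 2\right) = \left(-6 - 12\right) \left(-44 + 2\right) = \left(-18\right) \left(-42\right) = 756$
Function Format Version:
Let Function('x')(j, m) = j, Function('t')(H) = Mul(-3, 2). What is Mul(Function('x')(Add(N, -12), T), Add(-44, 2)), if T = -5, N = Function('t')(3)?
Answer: 756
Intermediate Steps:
Function('t')(H) = -6
N = -6
Mul(Function('x')(Add(N, -12), T), Add(-44, 2)) = Mul(Add(-6, -12), Add(-44, 2)) = Mul(-18, -42) = 756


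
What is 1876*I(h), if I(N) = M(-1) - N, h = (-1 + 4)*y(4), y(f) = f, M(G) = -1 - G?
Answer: -22512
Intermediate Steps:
h = 12 (h = (-1 + 4)*4 = 3*4 = 12)
I(N) = -N (I(N) = (-1 - 1*(-1)) - N = (-1 + 1) - N = 0 - N = -N)
1876*I(h) = 1876*(-1*12) = 1876*(-12) = -22512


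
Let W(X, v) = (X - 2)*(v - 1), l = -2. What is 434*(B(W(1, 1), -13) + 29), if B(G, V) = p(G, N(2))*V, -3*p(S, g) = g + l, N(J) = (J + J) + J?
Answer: 60326/3 ≈ 20109.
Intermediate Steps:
N(J) = 3*J (N(J) = 2*J + J = 3*J)
p(S, g) = ⅔ - g/3 (p(S, g) = -(g - 2)/3 = -(-2 + g)/3 = ⅔ - g/3)
W(X, v) = (-1 + v)*(-2 + X) (W(X, v) = (-2 + X)*(-1 + v) = (-1 + v)*(-2 + X))
B(G, V) = -4*V/3 (B(G, V) = (⅔ - 2)*V = -4*V/3)
434*(B(W(1, 1), -13) + 29) = 434*(-4/3*(-13) + 29) = 434*(52/3 + 29) = 434*(139/3) = 60326/3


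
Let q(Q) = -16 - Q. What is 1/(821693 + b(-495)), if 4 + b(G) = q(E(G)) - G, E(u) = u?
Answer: 1/822663 ≈ 1.2156e-6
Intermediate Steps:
b(G) = -20 - 2*G (b(G) = -4 + ((-16 - G) - G) = -4 + (-16 - 2*G) = -20 - 2*G)
1/(821693 + b(-495)) = 1/(821693 + (-20 - 2*(-495))) = 1/(821693 + (-20 + 990)) = 1/(821693 + 970) = 1/822663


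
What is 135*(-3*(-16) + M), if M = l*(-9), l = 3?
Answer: 2835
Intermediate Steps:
M = -27 (M = 3*(-9) = -27)
135*(-3*(-16) + M) = 135*(-3*(-16) - 27) = 135*(48 - 27) = 135*21 = 2835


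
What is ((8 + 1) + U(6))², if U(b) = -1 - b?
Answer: 4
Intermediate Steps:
((8 + 1) + U(6))² = ((8 + 1) + (-1 - 1*6))² = (9 + (-1 - 6))² = (9 - 7)² = 2² = 4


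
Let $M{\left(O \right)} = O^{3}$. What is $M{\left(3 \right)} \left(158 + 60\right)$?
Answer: $5886$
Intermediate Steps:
$M{\left(3 \right)} \left(158 + 60\right) = 3^{3} \left(158 + 60\right) = 27 \cdot 218 = 5886$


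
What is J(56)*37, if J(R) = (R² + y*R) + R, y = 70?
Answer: 263144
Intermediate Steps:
J(R) = R² + 71*R (J(R) = (R² + 70*R) + R = R² + 71*R)
J(56)*37 = (56*(71 + 56))*37 = (56*127)*37 = 7112*37 = 263144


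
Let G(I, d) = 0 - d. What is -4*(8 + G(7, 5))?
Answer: -12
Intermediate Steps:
G(I, d) = -d
-4*(8 + G(7, 5)) = -4*(8 - 1*5) = -4*(8 - 5) = -4*3 = -12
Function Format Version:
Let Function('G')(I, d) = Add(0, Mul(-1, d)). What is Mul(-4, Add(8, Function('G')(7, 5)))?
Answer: -12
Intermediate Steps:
Function('G')(I, d) = Mul(-1, d)
Mul(-4, Add(8, Function('G')(7, 5))) = Mul(-4, Add(8, Mul(-1, 5))) = Mul(-4, Add(8, -5)) = Mul(-4, 3) = -12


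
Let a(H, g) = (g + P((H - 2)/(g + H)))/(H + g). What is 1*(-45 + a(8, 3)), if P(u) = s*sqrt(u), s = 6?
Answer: -492/11 + 6*sqrt(66)/121 ≈ -44.324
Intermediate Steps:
P(u) = 6*sqrt(u)
a(H, g) = (g + 6*sqrt((-2 + H)/(H + g)))/(H + g) (a(H, g) = (g + 6*sqrt((H - 2)/(g + H)))/(H + g) = (g + 6*sqrt((-2 + H)/(H + g)))/(H + g))
1*(-45 + a(8, 3)) = 1*(-45 + (3 + 6*sqrt((-2 + 8)/(8 + 3)))/(8 + 3)) = 1*(-45 + (3 + 6*sqrt(6/11))/11) = 1*(-45 + (3 + 6*(sqrt(66)/11))/11) = 1*(-45 + (3 + 6*sqrt(66)/11)/11) = 1*(-45 + (3/11 + 6*sqrt(66)/121)) = 1*(-492/11 + 6*sqrt(66)/121) = -492/11 + 6*sqrt(66)/121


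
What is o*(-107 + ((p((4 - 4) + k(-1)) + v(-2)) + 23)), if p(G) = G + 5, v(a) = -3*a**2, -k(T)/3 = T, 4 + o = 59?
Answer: -4840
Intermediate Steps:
o = 55 (o = -4 + 59 = 55)
k(T) = -3*T
p(G) = 5 + G
o*(-107 + ((p((4 - 4) + k(-1)) + v(-2)) + 23)) = 55*(-107 + (((5 + ((4 - 4) - 3*(-1))) - 3*(-2)**2) + 23)) = 55*(-107 + (((5 + (0 + 3)) - 3*4) + 23)) = 55*(-107 + (((5 + 3) - 12) + 23)) = 55*(-107 + ((8 - 12) + 23)) = 55*(-107 + (-4 + 23)) = 55*(-107 + 19) = 55*(-88) = -4840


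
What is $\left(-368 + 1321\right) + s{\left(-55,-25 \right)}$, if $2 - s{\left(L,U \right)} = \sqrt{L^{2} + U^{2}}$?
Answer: $955 - 5 \sqrt{146} \approx 894.58$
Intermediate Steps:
$s{\left(L,U \right)} = 2 - \sqrt{L^{2} + U^{2}}$
$\left(-368 + 1321\right) + s{\left(-55,-25 \right)} = \left(-368 + 1321\right) + \left(2 - \sqrt{\left(-55\right)^{2} + \left(-25\right)^{2}}\right) = 953 + \left(2 - \sqrt{3025 + 625}\right) = 953 + \left(2 - \sqrt{3650}\right) = 953 + \left(2 - 5 \sqrt{146}\right) = 955 - 5 \sqrt{146}$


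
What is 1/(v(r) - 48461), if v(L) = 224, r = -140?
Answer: -1/48237 ≈ -2.0731e-5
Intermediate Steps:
1/(v(r) - 48461) = 1/(224 - 48461) = 1/(-48237) = -1/48237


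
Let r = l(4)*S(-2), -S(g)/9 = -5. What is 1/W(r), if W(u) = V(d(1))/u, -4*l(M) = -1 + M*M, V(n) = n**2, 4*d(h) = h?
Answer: -2700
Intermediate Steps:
S(g) = 45 (S(g) = -9*(-5) = 45)
d(h) = h/4
l(M) = 1/4 - M**2/4 (l(M) = -(-1 + M*M)/4 = -(-1 + M**2)/4 = 1/4 - M**2/4)
r = -675/4 (r = (1/4 - 1/4*4**2)*45 = (1/4 - 1/4*16)*45 = (1/4 - 4)*45 = -15/4*45 = -675/4 ≈ -168.75)
W(u) = 1/(16*u) (W(u) = ((1/4)*1)**2/u = (1/4)**2/u = 1/(16*u))
1/W(r) = 1/(1/(16*(-675/4))) = 1/((1/16)*(-4/675)) = 1/(-1/2700) = -2700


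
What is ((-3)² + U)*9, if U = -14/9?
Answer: 67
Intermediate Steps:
U = -14/9 (U = -14*⅑ = -14/9 ≈ -1.5556)
((-3)² + U)*9 = ((-3)² - 14/9)*9 = (9 - 14/9)*9 = (67/9)*9 = 67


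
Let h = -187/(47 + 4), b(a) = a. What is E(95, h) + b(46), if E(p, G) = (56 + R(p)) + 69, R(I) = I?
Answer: 266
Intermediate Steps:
h = -11/3 (h = -187/51 = -187*1/51 = -11/3 ≈ -3.6667)
E(p, G) = 125 + p (E(p, G) = (56 + p) + 69 = 125 + p)
E(95, h) + b(46) = (125 + 95) + 46 = 220 + 46 = 266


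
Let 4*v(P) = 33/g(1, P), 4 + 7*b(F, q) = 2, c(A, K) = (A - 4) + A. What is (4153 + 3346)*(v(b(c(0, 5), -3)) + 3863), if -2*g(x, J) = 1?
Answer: 57689807/2 ≈ 2.8845e+7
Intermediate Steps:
g(x, J) = -½ (g(x, J) = -½*1 = -½)
c(A, K) = -4 + 2*A (c(A, K) = (-4 + A) + A = -4 + 2*A)
b(F, q) = -2/7 (b(F, q) = -4/7 + (⅐)*2 = -4/7 + 2/7 = -2/7)
v(P) = -33/2 (v(P) = (33/(-½))/4 = (33*(-2))/4 = (¼)*(-66) = -33/2)
(4153 + 3346)*(v(b(c(0, 5), -3)) + 3863) = (4153 + 3346)*(-33/2 + 3863) = 7499*(7693/2) = 57689807/2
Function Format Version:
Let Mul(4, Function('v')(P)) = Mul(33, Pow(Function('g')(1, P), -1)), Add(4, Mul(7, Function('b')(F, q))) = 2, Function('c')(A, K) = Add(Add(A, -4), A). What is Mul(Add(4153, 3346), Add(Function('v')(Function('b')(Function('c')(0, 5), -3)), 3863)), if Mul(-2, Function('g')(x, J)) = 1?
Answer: Rational(57689807, 2) ≈ 2.8845e+7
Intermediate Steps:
Function('g')(x, J) = Rational(-1, 2) (Function('g')(x, J) = Mul(Rational(-1, 2), 1) = Rational(-1, 2))
Function('c')(A, K) = Add(-4, Mul(2, A)) (Function('c')(A, K) = Add(Add(-4, A), A) = Add(-4, Mul(2, A)))
Function('b')(F, q) = Rational(-2, 7) (Function('b')(F, q) = Add(Rational(-4, 7), Mul(Rational(1, 7), 2)) = Add(Rational(-4, 7), Rational(2, 7)) = Rational(-2, 7))
Function('v')(P) = Rational(-33, 2) (Function('v')(P) = Mul(Rational(1, 4), Mul(33, Pow(Rational(-1, 2), -1))) = Mul(Rational(1, 4), Mul(33, -2)) = Mul(Rational(1, 4), -66) = Rational(-33, 2))
Mul(Add(4153, 3346), Add(Function('v')(Function('b')(Function('c')(0, 5), -3)), 3863)) = Mul(Add(4153, 3346), Add(Rational(-33, 2), 3863)) = Mul(7499, Rational(7693, 2)) = Rational(57689807, 2)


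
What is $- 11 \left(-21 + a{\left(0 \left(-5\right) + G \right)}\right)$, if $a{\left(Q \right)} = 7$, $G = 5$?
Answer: $154$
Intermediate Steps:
$- 11 \left(-21 + a{\left(0 \left(-5\right) + G \right)}\right) = - 11 \left(-21 + 7\right) = \left(-11\right) \left(-14\right) = 154$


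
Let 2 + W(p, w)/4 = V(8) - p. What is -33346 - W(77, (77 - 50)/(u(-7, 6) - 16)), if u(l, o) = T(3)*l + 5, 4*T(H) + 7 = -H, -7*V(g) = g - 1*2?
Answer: -231186/7 ≈ -33027.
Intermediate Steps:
V(g) = 2/7 - g/7 (V(g) = -(g - 1*2)/7 = -(g - 2)/7 = -(-2 + g)/7 = 2/7 - g/7)
T(H) = -7/4 - H/4 (T(H) = -7/4 + (-H)/4 = -7/4 - H/4)
u(l, o) = 5 - 5*l/2 (u(l, o) = (-7/4 - ¼*3)*l + 5 = (-7/4 - ¾)*l + 5 = -5*l/2 + 5 = 5 - 5*l/2)
W(p, w) = -80/7 - 4*p (W(p, w) = -8 + 4*((2/7 - ⅐*8) - p) = -8 + 4*((2/7 - 8/7) - p) = -8 + 4*(-6/7 - p) = -8 + (-24/7 - 4*p) = -80/7 - 4*p)
-33346 - W(77, (77 - 50)/(u(-7, 6) - 16)) = -33346 - (-80/7 - 4*77) = -33346 - (-80/7 - 308) = -33346 - 1*(-2236/7) = -33346 + 2236/7 = -231186/7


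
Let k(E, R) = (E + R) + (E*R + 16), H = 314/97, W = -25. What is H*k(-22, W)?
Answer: 162966/97 ≈ 1680.1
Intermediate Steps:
H = 314/97 (H = 314*(1/97) = 314/97 ≈ 3.2371)
k(E, R) = 16 + E + R + E*R (k(E, R) = (E + R) + (16 + E*R) = 16 + E + R + E*R)
H*k(-22, W) = 314*(16 - 22 - 25 - 22*(-25))/97 = 314*(16 - 22 - 25 + 550)/97 = (314/97)*519 = 162966/97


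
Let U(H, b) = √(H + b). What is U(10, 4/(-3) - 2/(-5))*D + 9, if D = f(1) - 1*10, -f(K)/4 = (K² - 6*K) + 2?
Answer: 9 + 4*√510/15 ≈ 15.022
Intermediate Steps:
f(K) = -8 - 4*K² + 24*K (f(K) = -4*((K² - 6*K) + 2) = -4*(2 + K² - 6*K) = -8 - 4*K² + 24*K)
D = 2 (D = (-8 - 4*1² + 24*1) - 1*10 = (-8 - 4*1 + 24) - 10 = (-8 - 4 + 24) - 10 = 12 - 10 = 2)
U(10, 4/(-3) - 2/(-5))*D + 9 = √(10 + (4/(-3) - 2/(-5)))*2 + 9 = √(10 + (4*(-⅓) - 2*(-⅕)))*2 + 9 = √(10 + (-4/3 + ⅖))*2 + 9 = √(10 - 14/15)*2 + 9 = √(136/15)*2 + 9 = (2*√510/15)*2 + 9 = 4*√510/15 + 9 = 9 + 4*√510/15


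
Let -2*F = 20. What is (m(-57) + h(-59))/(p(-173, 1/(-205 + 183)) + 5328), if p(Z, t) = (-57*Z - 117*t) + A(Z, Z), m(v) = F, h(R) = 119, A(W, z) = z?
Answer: 2398/330469 ≈ 0.0072564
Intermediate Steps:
F = -10 (F = -½*20 = -10)
m(v) = -10
p(Z, t) = -117*t - 56*Z (p(Z, t) = (-57*Z - 117*t) + Z = (-117*t - 57*Z) + Z = -117*t - 56*Z)
(m(-57) + h(-59))/(p(-173, 1/(-205 + 183)) + 5328) = (-10 + 119)/((-117/(-205 + 183) - 56*(-173)) + 5328) = 109/((-117/(-22) + 9688) + 5328) = 109/((-117*(-1/22) + 9688) + 5328) = 109/((117/22 + 9688) + 5328) = 109/(213253/22 + 5328) = 109/(330469/22) = 109*(22/330469) = 2398/330469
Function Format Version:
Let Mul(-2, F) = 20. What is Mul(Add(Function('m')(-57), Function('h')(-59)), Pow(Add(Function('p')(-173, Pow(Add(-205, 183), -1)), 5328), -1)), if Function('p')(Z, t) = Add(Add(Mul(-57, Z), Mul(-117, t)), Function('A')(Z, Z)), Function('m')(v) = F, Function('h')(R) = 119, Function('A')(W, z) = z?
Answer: Rational(2398, 330469) ≈ 0.0072564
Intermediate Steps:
F = -10 (F = Mul(Rational(-1, 2), 20) = -10)
Function('m')(v) = -10
Function('p')(Z, t) = Add(Mul(-117, t), Mul(-56, Z)) (Function('p')(Z, t) = Add(Add(Mul(-57, Z), Mul(-117, t)), Z) = Add(Add(Mul(-117, t), Mul(-57, Z)), Z) = Add(Mul(-117, t), Mul(-56, Z)))
Mul(Add(Function('m')(-57), Function('h')(-59)), Pow(Add(Function('p')(-173, Pow(Add(-205, 183), -1)), 5328), -1)) = Mul(Add(-10, 119), Pow(Add(Add(Mul(-117, Pow(Add(-205, 183), -1)), Mul(-56, -173)), 5328), -1)) = Mul(109, Pow(Add(Add(Mul(-117, Pow(-22, -1)), 9688), 5328), -1)) = Mul(109, Pow(Add(Add(Mul(-117, Rational(-1, 22)), 9688), 5328), -1)) = Mul(109, Pow(Add(Add(Rational(117, 22), 9688), 5328), -1)) = Mul(109, Pow(Add(Rational(213253, 22), 5328), -1)) = Mul(109, Pow(Rational(330469, 22), -1)) = Mul(109, Rational(22, 330469)) = Rational(2398, 330469)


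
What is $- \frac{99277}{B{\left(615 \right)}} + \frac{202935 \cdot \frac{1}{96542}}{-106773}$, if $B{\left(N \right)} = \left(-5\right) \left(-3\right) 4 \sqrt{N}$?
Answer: $- \frac{67645}{3436026322} - \frac{99277 \sqrt{615}}{36900} \approx -66.721$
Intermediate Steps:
$B{\left(N \right)} = 60 \sqrt{N}$ ($B{\left(N \right)} = 15 \cdot 4 \sqrt{N} = 60 \sqrt{N}$)
$- \frac{99277}{B{\left(615 \right)}} + \frac{202935 \cdot \frac{1}{96542}}{-106773} = - \frac{99277}{60 \sqrt{615}} + \frac{202935 \cdot \frac{1}{96542}}{-106773} = - 99277 \frac{\sqrt{615}}{36900} + 202935 \cdot \frac{1}{96542} \left(- \frac{1}{106773}\right) = - \frac{99277 \sqrt{615}}{36900} + \frac{202935}{96542} \left(- \frac{1}{106773}\right) = - \frac{99277 \sqrt{615}}{36900} - \frac{67645}{3436026322} = - \frac{67645}{3436026322} - \frac{99277 \sqrt{615}}{36900}$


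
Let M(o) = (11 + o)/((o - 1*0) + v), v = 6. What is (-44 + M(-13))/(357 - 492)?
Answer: 34/105 ≈ 0.32381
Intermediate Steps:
M(o) = (11 + o)/(6 + o) (M(o) = (11 + o)/((o - 1*0) + 6) = (11 + o)/((o + 0) + 6) = (11 + o)/(o + 6) = (11 + o)/(6 + o))
(-44 + M(-13))/(357 - 492) = (-44 + (11 - 13)/(6 - 13))/(357 - 492) = (-44 - 2/(-7))/(-135) = (-44 - ⅐*(-2))*(-1/135) = (-44 + 2/7)*(-1/135) = -306/7*(-1/135) = 34/105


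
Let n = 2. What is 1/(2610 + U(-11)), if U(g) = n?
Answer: 1/2612 ≈ 0.00038285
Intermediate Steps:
U(g) = 2
1/(2610 + U(-11)) = 1/(2610 + 2) = 1/2612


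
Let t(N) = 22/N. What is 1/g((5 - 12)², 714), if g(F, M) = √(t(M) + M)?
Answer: √91002513/254909 ≈ 0.037423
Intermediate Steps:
g(F, M) = √(M + 22/M) (g(F, M) = √(22/M + M) = √(M + 22/M))
1/g((5 - 12)², 714) = 1/(√(714 + 22/714)) = 1/(√(714 + 22*(1/714))) = 1/(√(714 + 11/357)) = 1/(√(254909/357)) = 1/(√91002513/357) = √91002513/254909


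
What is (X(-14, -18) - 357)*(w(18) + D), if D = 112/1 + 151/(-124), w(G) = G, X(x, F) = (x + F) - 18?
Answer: -6499383/124 ≈ -52414.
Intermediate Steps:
X(x, F) = -18 + F + x (X(x, F) = (F + x) - 18 = -18 + F + x)
D = 13737/124 (D = 112*1 + 151*(-1/124) = 112 - 151/124 = 13737/124 ≈ 110.78)
(X(-14, -18) - 357)*(w(18) + D) = ((-18 - 18 - 14) - 357)*(18 + 13737/124) = (-50 - 357)*(15969/124) = -407*15969/124 = -6499383/124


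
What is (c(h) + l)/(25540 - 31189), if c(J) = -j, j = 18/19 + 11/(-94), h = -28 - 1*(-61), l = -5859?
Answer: 10465657/10089114 ≈ 1.0373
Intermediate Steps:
h = 33 (h = -28 + 61 = 33)
j = 1483/1786 (j = 18*(1/19) + 11*(-1/94) = 18/19 - 11/94 = 1483/1786 ≈ 0.83035)
c(J) = -1483/1786 (c(J) = -1*1483/1786 = -1483/1786)
(c(h) + l)/(25540 - 31189) = (-1483/1786 - 5859)/(25540 - 31189) = -10465657/1786/(-5649) = -10465657/1786*(-1/5649) = 10465657/10089114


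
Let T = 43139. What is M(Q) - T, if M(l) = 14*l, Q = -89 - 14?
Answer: -44581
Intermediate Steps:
Q = -103
M(Q) - T = 14*(-103) - 1*43139 = -1442 - 43139 = -44581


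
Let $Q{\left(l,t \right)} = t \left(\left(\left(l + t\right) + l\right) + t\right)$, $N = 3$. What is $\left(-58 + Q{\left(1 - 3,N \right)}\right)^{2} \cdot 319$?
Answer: $862576$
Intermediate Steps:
$Q{\left(l,t \right)} = t \left(2 l + 2 t\right)$ ($Q{\left(l,t \right)} = t \left(\left(t + 2 l\right) + t\right) = t \left(2 l + 2 t\right)$)
$\left(-58 + Q{\left(1 - 3,N \right)}\right)^{2} \cdot 319 = \left(-58 + 2 \cdot 3 \left(\left(1 - 3\right) + 3\right)\right)^{2} \cdot 319 = \left(-58 + 2 \cdot 3 \left(-2 + 3\right)\right)^{2} \cdot 319 = \left(-58 + 2 \cdot 3 \cdot 1\right)^{2} \cdot 319 = \left(-58 + 6\right)^{2} \cdot 319 = \left(-52\right)^{2} \cdot 319 = 2704 \cdot 319 = 862576$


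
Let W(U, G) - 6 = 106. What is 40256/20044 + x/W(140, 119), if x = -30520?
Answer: -2710867/10022 ≈ -270.49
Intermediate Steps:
W(U, G) = 112 (W(U, G) = 6 + 106 = 112)
40256/20044 + x/W(140, 119) = 40256/20044 - 30520/112 = 40256*(1/20044) - 30520*1/112 = 10064/5011 - 545/2 = -2710867/10022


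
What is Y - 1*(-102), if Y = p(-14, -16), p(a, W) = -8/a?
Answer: 718/7 ≈ 102.57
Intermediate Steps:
Y = 4/7 (Y = -8/(-14) = -8*(-1/14) = 4/7 ≈ 0.57143)
Y - 1*(-102) = 4/7 - 1*(-102) = 4/7 + 102 = 718/7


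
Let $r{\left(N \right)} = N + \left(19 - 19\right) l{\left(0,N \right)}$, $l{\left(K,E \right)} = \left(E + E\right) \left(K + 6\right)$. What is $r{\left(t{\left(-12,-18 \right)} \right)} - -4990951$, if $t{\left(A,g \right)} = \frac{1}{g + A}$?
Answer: $\frac{149728529}{30} \approx 4.991 \cdot 10^{6}$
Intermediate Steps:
$t{\left(A,g \right)} = \frac{1}{A + g}$
$l{\left(K,E \right)} = 2 E \left(6 + K\right)$
$r{\left(N \right)} = N$ ($r{\left(N \right)} = N + \left(19 - 19\right) 2 N \left(6 + 0\right) = N + 0 \cdot 2 N 6 = N + 0 \cdot 12 N = N + 0 = N$)
$r{\left(t{\left(-12,-18 \right)} \right)} - -4990951 = \frac{1}{-12 - 18} - -4990951 = \frac{1}{-30} + 4990951 = - \frac{1}{30} + 4990951 = \frac{149728529}{30}$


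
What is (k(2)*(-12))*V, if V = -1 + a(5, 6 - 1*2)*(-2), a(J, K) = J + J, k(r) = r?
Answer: 504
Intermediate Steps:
a(J, K) = 2*J
V = -21 (V = -1 + (2*5)*(-2) = -1 + 10*(-2) = -1 - 20 = -21)
(k(2)*(-12))*V = (2*(-12))*(-21) = -24*(-21) = 504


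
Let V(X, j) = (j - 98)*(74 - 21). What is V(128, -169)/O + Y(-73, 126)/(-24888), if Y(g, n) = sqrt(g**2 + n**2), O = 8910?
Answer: -4717/2970 - sqrt(21205)/24888 ≈ -1.5941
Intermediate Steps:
V(X, j) = -5194 + 53*j (V(X, j) = (-98 + j)*53 = -5194 + 53*j)
V(128, -169)/O + Y(-73, 126)/(-24888) = (-5194 + 53*(-169))/8910 + sqrt((-73)**2 + 126**2)/(-24888) = (-5194 - 8957)*(1/8910) + sqrt(5329 + 15876)*(-1/24888) = -14151*1/8910 + sqrt(21205)*(-1/24888) = -4717/2970 - sqrt(21205)/24888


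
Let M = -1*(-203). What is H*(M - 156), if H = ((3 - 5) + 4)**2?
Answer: 188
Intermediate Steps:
M = 203
H = 4 (H = (-2 + 4)**2 = 2**2 = 4)
H*(M - 156) = 4*(203 - 156) = 4*47 = 188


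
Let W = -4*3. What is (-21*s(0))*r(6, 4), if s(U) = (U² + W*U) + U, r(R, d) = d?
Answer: 0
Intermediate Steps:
W = -12
s(U) = U² - 11*U (s(U) = (U² - 12*U) + U = U² - 11*U)
(-21*s(0))*r(6, 4) = -0*(-11 + 0)*4 = -0*(-11)*4 = -21*0*4 = 0*4 = 0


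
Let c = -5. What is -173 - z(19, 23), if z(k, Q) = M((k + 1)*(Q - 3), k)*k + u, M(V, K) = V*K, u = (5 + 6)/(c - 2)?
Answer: -1012000/7 ≈ -1.4457e+5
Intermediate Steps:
u = -11/7 (u = (5 + 6)/(-5 - 2) = 11/(-7) = 11*(-⅐) = -11/7 ≈ -1.5714)
M(V, K) = K*V
z(k, Q) = -11/7 + k²*(1 + k)*(-3 + Q) (z(k, Q) = (k*((k + 1)*(Q - 3)))*k - 11/7 = (k*((1 + k)*(-3 + Q)))*k - 11/7 = (k*(1 + k)*(-3 + Q))*k - 11/7 = k²*(1 + k)*(-3 + Q) - 11/7 = -11/7 + k²*(1 + k)*(-3 + Q))
-173 - z(19, 23) = -173 - (-11/7 + 19²*(-3 + 23 - 3*19 + 23*19)) = -173 - (-11/7 + 361*(-3 + 23 - 57 + 437)) = -173 - (-11/7 + 361*400) = -173 - (-11/7 + 144400) = -173 - 1*1010789/7 = -173 - 1010789/7 = -1012000/7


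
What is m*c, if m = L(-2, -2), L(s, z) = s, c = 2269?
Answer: -4538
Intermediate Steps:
m = -2
m*c = -2*2269 = -4538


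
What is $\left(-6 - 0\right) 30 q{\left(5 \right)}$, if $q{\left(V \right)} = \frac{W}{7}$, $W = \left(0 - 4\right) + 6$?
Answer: $- \frac{360}{7} \approx -51.429$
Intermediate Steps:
$W = 2$ ($W = -4 + 6 = 2$)
$q{\left(V \right)} = \frac{2}{7}$
$\left(-6 - 0\right) 30 q{\left(5 \right)} = \left(-6 - 0\right) 30 \cdot \frac{2}{7} = \left(-6 + 0\right) 30 \cdot \frac{2}{7} = \left(-6\right) 30 \cdot \frac{2}{7} = \left(-180\right) \frac{2}{7} = - \frac{360}{7}$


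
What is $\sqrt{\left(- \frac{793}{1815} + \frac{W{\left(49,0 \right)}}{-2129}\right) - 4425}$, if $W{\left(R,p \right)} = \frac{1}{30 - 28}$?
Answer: $\frac{i \sqrt{2184416155665330}}{702570} \approx 66.524 i$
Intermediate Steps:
$W{\left(R,p \right)} = \frac{1}{2}$
$\sqrt{\left(- \frac{793}{1815} + \frac{W{\left(49,0 \right)}}{-2129}\right) - 4425} = \sqrt{\left(- \frac{793}{1815} + \frac{1}{2 \left(-2129\right)}\right) - 4425} = \sqrt{\left(\left(-793\right) \frac{1}{1815} + \frac{1}{2} \left(- \frac{1}{2129}\right)\right) - 4425} = \sqrt{\left(- \frac{793}{1815} - \frac{1}{4258}\right) - 4425} = \sqrt{- \frac{3378409}{7728270} - 4425} = \sqrt{- \frac{34200973159}{7728270}} = \frac{i \sqrt{2184416155665330}}{702570}$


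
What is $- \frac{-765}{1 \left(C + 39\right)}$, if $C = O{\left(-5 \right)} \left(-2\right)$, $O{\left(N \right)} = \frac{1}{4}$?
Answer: $\frac{1530}{77} \approx 19.87$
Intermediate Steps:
$O{\left(N \right)} = \frac{1}{4}$
$C = - \frac{1}{2}$ ($C = \frac{1}{4} \left(-2\right) = - \frac{1}{2} \approx -0.5$)
$- \frac{-765}{1 \left(C + 39\right)} = - \frac{-765}{1 \left(- \frac{1}{2} + 39\right)} = - \frac{-765}{1 \cdot \frac{77}{2}} = - \frac{-765}{\frac{77}{2}} = - \frac{\left(-765\right) 2}{77} = \left(-1\right) \left(- \frac{1530}{77}\right) = \frac{1530}{77}$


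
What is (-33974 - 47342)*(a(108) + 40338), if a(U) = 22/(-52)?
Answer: -42641175266/13 ≈ -3.2801e+9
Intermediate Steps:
a(U) = -11/26 (a(U) = 22*(-1/52) = -11/26)
(-33974 - 47342)*(a(108) + 40338) = (-33974 - 47342)*(-11/26 + 40338) = -81316*1048777/26 = -42641175266/13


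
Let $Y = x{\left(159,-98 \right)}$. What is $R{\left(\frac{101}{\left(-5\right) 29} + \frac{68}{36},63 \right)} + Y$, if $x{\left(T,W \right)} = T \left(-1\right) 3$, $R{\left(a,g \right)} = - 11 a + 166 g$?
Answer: $\frac{13008089}{1305} \approx 9967.9$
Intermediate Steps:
$x{\left(T,W \right)} = - 3 T$ ($x{\left(T,W \right)} = - T 3 = - 3 T$)
$Y = -477$ ($Y = \left(-3\right) 159 = -477$)
$R{\left(\frac{101}{\left(-5\right) 29} + \frac{68}{36},63 \right)} + Y = \left(- 11 \left(\frac{101}{\left(-5\right) 29} + \frac{68}{36}\right) + 166 \cdot 63\right) - 477 = \left(- 11 \left(\frac{101}{-145} + 68 \cdot \frac{1}{36}\right) + 10458\right) - 477 = \left(- 11 \left(101 \left(- \frac{1}{145}\right) + \frac{17}{9}\right) + 10458\right) - 477 = \left(- 11 \left(- \frac{101}{145} + \frac{17}{9}\right) + 10458\right) - 477 = \left(\left(-11\right) \frac{1556}{1305} + 10458\right) - 477 = \left(- \frac{17116}{1305} + 10458\right) - 477 = \frac{13630574}{1305} - 477 = \frac{13008089}{1305}$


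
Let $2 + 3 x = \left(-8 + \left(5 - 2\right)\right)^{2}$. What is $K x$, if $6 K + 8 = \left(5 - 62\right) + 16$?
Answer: $- \frac{1127}{18} \approx -62.611$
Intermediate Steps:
$K = - \frac{49}{6}$ ($K = - \frac{4}{3} + \frac{\left(5 - 62\right) + 16}{6} = - \frac{4}{3} + \frac{-57 + 16}{6} = - \frac{4}{3} + \frac{1}{6} \left(-41\right) = - \frac{4}{3} - \frac{41}{6} = - \frac{49}{6} \approx -8.1667$)
$x = \frac{23}{3}$ ($x = - \frac{2}{3} + \frac{\left(-8 + \left(5 - 2\right)\right)^{2}}{3} = - \frac{2}{3} + \frac{\left(-8 + 3\right)^{2}}{3} = - \frac{2}{3} + \frac{\left(-5\right)^{2}}{3} = - \frac{2}{3} + \frac{1}{3} \cdot 25 = - \frac{2}{3} + \frac{25}{3} = \frac{23}{3} \approx 7.6667$)
$K x = \left(- \frac{49}{6}\right) \frac{23}{3} = - \frac{1127}{18}$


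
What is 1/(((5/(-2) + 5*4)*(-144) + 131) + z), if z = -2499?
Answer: -1/4888 ≈ -0.00020458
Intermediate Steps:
1/(((5/(-2) + 5*4)*(-144) + 131) + z) = 1/(((5/(-2) + 5*4)*(-144) + 131) - 2499) = 1/(((5*(-1/2) + 20)*(-144) + 131) - 2499) = 1/(((-5/2 + 20)*(-144) + 131) - 2499) = 1/(((35/2)*(-144) + 131) - 2499) = 1/((-2520 + 131) - 2499) = 1/(-2389 - 2499) = 1/(-4888) = -1/4888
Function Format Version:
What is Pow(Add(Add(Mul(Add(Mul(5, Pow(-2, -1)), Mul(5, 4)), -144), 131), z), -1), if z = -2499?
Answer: Rational(-1, 4888) ≈ -0.00020458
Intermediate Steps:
Pow(Add(Add(Mul(Add(Mul(5, Pow(-2, -1)), Mul(5, 4)), -144), 131), z), -1) = Pow(Add(Add(Mul(Add(Mul(5, Pow(-2, -1)), Mul(5, 4)), -144), 131), -2499), -1) = Pow(Add(Add(Mul(Add(Mul(5, Rational(-1, 2)), 20), -144), 131), -2499), -1) = Pow(Add(Add(Mul(Add(Rational(-5, 2), 20), -144), 131), -2499), -1) = Pow(Add(Add(Mul(Rational(35, 2), -144), 131), -2499), -1) = Pow(Add(Add(-2520, 131), -2499), -1) = Pow(Add(-2389, -2499), -1) = Pow(-4888, -1) = Rational(-1, 4888)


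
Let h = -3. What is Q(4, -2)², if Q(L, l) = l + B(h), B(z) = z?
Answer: 25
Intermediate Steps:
Q(L, l) = -3 + l (Q(L, l) = l - 3 = -3 + l)
Q(4, -2)² = (-3 - 2)² = (-5)² = 25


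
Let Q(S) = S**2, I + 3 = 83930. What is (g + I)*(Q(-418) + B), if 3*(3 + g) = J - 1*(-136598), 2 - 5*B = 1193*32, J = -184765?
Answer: 11340065522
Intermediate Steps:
B = -38174/5 (B = 2/5 - 1193*32/5 = 2/5 - 1/5*38176 = 2/5 - 38176/5 = -38174/5 ≈ -7634.8)
I = 83927 (I = -3 + 83930 = 83927)
g = -48176/3 (g = -3 + (-184765 - 1*(-136598))/3 = -3 + (-184765 + 136598)/3 = -3 + (1/3)*(-48167) = -3 - 48167/3 = -48176/3 ≈ -16059.)
(g + I)*(Q(-418) + B) = (-48176/3 + 83927)*((-418)**2 - 38174/5) = 203605*(174724 - 38174/5)/3 = (203605/3)*(835446/5) = 11340065522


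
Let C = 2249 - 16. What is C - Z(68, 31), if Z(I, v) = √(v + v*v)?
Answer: 2233 - 4*√62 ≈ 2201.5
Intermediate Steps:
C = 2233
Z(I, v) = √(v + v²)
C - Z(68, 31) = 2233 - √(31*(1 + 31)) = 2233 - √(31*32) = 2233 - √992 = 2233 - 4*√62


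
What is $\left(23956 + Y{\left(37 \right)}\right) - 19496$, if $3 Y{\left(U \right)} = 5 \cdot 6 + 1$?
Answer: $\frac{13411}{3} \approx 4470.3$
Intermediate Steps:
$Y{\left(U \right)} = \frac{31}{3}$ ($Y{\left(U \right)} = \frac{5 \cdot 6 + 1}{3} = \frac{30 + 1}{3} = \frac{1}{3} \cdot 31 = \frac{31}{3}$)
$\left(23956 + Y{\left(37 \right)}\right) - 19496 = \left(23956 + \frac{31}{3}\right) - 19496 = \frac{71899}{3} - 19496 = \frac{13411}{3}$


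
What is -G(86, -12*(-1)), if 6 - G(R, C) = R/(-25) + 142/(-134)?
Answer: -17587/1675 ≈ -10.500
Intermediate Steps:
G(R, C) = 473/67 + R/25 (G(R, C) = 6 - (R/(-25) + 142/(-134)) = 6 - (R*(-1/25) + 142*(-1/134)) = 6 - (-R/25 - 71/67) = 6 - (-71/67 - R/25) = 6 + (71/67 + R/25) = 473/67 + R/25)
-G(86, -12*(-1)) = -(473/67 + (1/25)*86) = -(473/67 + 86/25) = -1*17587/1675 = -17587/1675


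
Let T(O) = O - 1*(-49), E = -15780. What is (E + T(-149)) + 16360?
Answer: 480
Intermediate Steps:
T(O) = 49 + O (T(O) = O + 49 = 49 + O)
(E + T(-149)) + 16360 = (-15780 + (49 - 149)) + 16360 = (-15780 - 100) + 16360 = -15880 + 16360 = 480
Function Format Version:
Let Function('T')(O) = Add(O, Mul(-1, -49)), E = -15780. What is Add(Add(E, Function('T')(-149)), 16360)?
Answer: 480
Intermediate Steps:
Function('T')(O) = Add(49, O) (Function('T')(O) = Add(O, 49) = Add(49, O))
Add(Add(E, Function('T')(-149)), 16360) = Add(Add(-15780, Add(49, -149)), 16360) = Add(Add(-15780, -100), 16360) = Add(-15880, 16360) = 480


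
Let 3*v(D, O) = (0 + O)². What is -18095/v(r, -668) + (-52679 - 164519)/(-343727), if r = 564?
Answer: 78259740157/153379236848 ≈ 0.51024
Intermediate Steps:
v(D, O) = O²/3 (v(D, O) = (0 + O)²/3 = O²/3)
-18095/v(r, -668) + (-52679 - 164519)/(-343727) = -18095/((⅓)*(-668)²) + (-52679 - 164519)/(-343727) = -18095/((⅓)*446224) - 217198*(-1/343727) = -18095/446224/3 + 217198/343727 = -18095*3/446224 + 217198/343727 = -54285/446224 + 217198/343727 = 78259740157/153379236848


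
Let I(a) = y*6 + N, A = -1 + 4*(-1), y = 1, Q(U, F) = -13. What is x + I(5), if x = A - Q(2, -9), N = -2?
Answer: 12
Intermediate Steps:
A = -5 (A = -1 - 4 = -5)
I(a) = 4 (I(a) = 1*6 - 2 = 6 - 2 = 4)
x = 8 (x = -5 - 1*(-13) = -5 + 13 = 8)
x + I(5) = 8 + 4 = 12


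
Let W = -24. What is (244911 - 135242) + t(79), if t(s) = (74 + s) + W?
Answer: 109798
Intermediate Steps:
t(s) = 50 + s (t(s) = (74 + s) - 24 = 50 + s)
(244911 - 135242) + t(79) = (244911 - 135242) + (50 + 79) = 109669 + 129 = 109798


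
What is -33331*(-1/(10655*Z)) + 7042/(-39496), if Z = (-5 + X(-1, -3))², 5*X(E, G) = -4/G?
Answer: -8203961831/212140342508 ≈ -0.038672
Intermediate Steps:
X(E, G) = -4/(5*G) (X(E, G) = (-4/G)/5 = -4/(5*G))
Z = 5041/225 (Z = (-5 - ⅘/(-3))² = (-5 - ⅘*(-⅓))² = (-5 + 4/15)² = (-71/15)² = 5041/225 ≈ 22.404)
-33331*(-1/(10655*Z)) + 7042/(-39496) = -33331/((-10655*5041/225)) + 7042/(-39496) = -33331/(-10742371/45) + 7042*(-1/39496) = -33331*(-45/10742371) - 3521/19748 = 1499895/10742371 - 3521/19748 = -8203961831/212140342508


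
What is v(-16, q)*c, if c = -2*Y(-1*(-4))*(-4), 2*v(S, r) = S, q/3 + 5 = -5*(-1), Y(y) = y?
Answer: -256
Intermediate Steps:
q = 0 (q = -15 + 3*(-5*(-1)) = -15 + 3*5 = -15 + 15 = 0)
v(S, r) = S/2
c = 32 (c = -(-2)*(-4)*(-4) = -2*4*(-4) = -8*(-4) = 32)
v(-16, q)*c = ((1/2)*(-16))*32 = -8*32 = -256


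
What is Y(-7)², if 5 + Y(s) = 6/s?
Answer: 1681/49 ≈ 34.306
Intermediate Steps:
Y(s) = -5 + 6/s
Y(-7)² = (-5 + 6/(-7))² = (-5 + 6*(-⅐))² = (-5 - 6/7)² = (-41/7)² = 1681/49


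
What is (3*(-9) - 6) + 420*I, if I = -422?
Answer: -177273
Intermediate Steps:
(3*(-9) - 6) + 420*I = (3*(-9) - 6) + 420*(-422) = (-27 - 6) - 177240 = -33 - 177240 = -177273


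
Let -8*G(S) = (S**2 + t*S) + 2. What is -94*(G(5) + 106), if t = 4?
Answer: -37647/4 ≈ -9411.8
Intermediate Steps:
G(S) = -1/4 - S/2 - S**2/8 (G(S) = -((S**2 + 4*S) + 2)/8 = -(2 + S**2 + 4*S)/8 = -1/4 - S/2 - S**2/8)
-94*(G(5) + 106) = -94*((-1/4 - 1/2*5 - 1/8*5**2) + 106) = -94*((-1/4 - 5/2 - 1/8*25) + 106) = -94*((-1/4 - 5/2 - 25/8) + 106) = -94*(-47/8 + 106) = -94*801/8 = -37647/4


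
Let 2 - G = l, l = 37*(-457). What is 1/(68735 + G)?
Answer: 1/85646 ≈ 1.1676e-5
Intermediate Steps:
l = -16909
G = 16911 (G = 2 - 1*(-16909) = 2 + 16909 = 16911)
1/(68735 + G) = 1/(68735 + 16911) = 1/85646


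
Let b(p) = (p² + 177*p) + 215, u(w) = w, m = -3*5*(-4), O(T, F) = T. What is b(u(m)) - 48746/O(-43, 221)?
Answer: 669451/43 ≈ 15569.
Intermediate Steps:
m = 60 (m = -15*(-4) = 60)
b(p) = 215 + p² + 177*p
b(u(m)) - 48746/O(-43, 221) = (215 + 60² + 177*60) - 48746/(-43) = (215 + 3600 + 10620) - 48746*(-1)/43 = 14435 - 1*(-48746/43) = 14435 + 48746/43 = 669451/43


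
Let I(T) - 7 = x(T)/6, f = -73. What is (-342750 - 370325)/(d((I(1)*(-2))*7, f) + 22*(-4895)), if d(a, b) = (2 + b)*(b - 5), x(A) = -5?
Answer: 713075/102152 ≈ 6.9805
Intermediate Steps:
I(T) = 37/6 (I(T) = 7 - 5/6 = 7 - 5*⅙ = 7 - ⅚ = 37/6)
d(a, b) = (-5 + b)*(2 + b) (d(a, b) = (2 + b)*(-5 + b) = (-5 + b)*(2 + b))
(-342750 - 370325)/(d((I(1)*(-2))*7, f) + 22*(-4895)) = (-342750 - 370325)/((-10 + (-73)² - 3*(-73)) + 22*(-4895)) = -713075/((-10 + 5329 + 219) - 107690) = -713075/(5538 - 107690) = -713075/(-102152) = -713075*(-1/102152) = 713075/102152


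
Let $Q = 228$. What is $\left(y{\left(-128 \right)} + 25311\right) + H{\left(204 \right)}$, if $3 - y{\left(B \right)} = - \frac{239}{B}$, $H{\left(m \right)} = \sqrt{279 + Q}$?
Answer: $\frac{3239953}{128} + 13 \sqrt{3} \approx 25335.0$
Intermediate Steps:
$H{\left(m \right)} = 13 \sqrt{3}$ ($H{\left(m \right)} = \sqrt{279 + 228} = \sqrt{507} = 13 \sqrt{3}$)
$y{\left(B \right)} = 3 + \frac{239}{B}$ ($y{\left(B \right)} = 3 - - \frac{239}{B} = 3 + \frac{239}{B}$)
$\left(y{\left(-128 \right)} + 25311\right) + H{\left(204 \right)} = \left(\left(3 + \frac{239}{-128}\right) + 25311\right) + 13 \sqrt{3} = \left(\left(3 + 239 \left(- \frac{1}{128}\right)\right) + 25311\right) + 13 \sqrt{3} = \left(\left(3 - \frac{239}{128}\right) + 25311\right) + 13 \sqrt{3} = \left(\frac{145}{128} + 25311\right) + 13 \sqrt{3} = \frac{3239953}{128} + 13 \sqrt{3}$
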